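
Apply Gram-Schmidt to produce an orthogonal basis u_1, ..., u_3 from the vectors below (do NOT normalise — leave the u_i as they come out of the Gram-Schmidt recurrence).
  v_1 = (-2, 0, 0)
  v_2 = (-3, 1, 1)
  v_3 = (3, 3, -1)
Orthogonal basis:
  u_1 = (-2, 0, 0)
  u_2 = (0, 1, 1)
  u_3 = (0, 2, -2)

Apply the Gram-Schmidt recurrence
  u_1 = v_1
  u_i = v_i − Σ_{j<i} ((v_i · u_j) / (u_j · u_j)) · u_j.

Step by step this gives:
  u_1 = (-2, 0, 0)
  u_2 = (0, 1, 1)
  u_3 = (0, 2, -2)

Orthogonality check:
  u_2 · u_1 = 0 (should be 0)
  u_3 · u_1 = 0 (should be 0)
  u_3 · u_2 = 0 (should be 0)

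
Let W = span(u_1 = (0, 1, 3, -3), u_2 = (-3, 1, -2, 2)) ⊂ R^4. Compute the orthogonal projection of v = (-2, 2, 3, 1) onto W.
proj_W(v) = (-492/221, 352/221, 236/221, -236/221)

Set up U = [u_1 | ... | u_2] ∈ R^(4×2). The projector onto W = col(U) is P = U (U^T U)^(-1) U^T.
Compute U^T U =
  [19, -11]
  [-11, 18],
and U^T v = (8, 4).
Solve U^T U · c = U^T v for the coefficients: c = (188/221, 164/221). The projection is proj_W(v) = U c.
Check: (v - proj_W(v)) · u_1 = 0  (should be 0).
Check: (v - proj_W(v)) · u_2 = 0  (should be 0).
Result: proj_W(v) = (-492/221, 352/221, 236/221, -236/221).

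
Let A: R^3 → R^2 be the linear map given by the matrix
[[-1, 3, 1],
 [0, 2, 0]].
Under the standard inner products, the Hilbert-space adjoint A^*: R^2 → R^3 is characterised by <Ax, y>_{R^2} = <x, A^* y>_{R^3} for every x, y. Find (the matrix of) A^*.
A^* = A^T =
[[-1, 0],
 [3, 2],
 [1, 0]]

For real matrices with standard dot products, the defining identity <Ax, y> = <x, A^* y> gives (Ax)^T y = x^T (A^*) y, i.e. x^T A^T y = x^T (A^*) y. Since this holds for all x, y, we must have A^* = A^T. Therefore
A^* =
[[-1, 0],
 [3, 2],
 [1, 0]].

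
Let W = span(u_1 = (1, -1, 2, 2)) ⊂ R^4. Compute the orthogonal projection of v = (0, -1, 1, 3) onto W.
proj_W(v) = (9/10, -9/10, 9/5, 9/5)

Set up U = [u_1 | ... | u_1] ∈ R^(4×1). The projector onto W = col(U) is P = U (U^T U)^(-1) U^T.
Compute U^T U =
  [10],
and U^T v = (9).
Solve U^T U · c = U^T v for the coefficients: c = (9/10). The projection is proj_W(v) = U c.
Check: (v - proj_W(v)) · u_1 = 0  (should be 0).
Result: proj_W(v) = (9/10, -9/10, 9/5, 9/5).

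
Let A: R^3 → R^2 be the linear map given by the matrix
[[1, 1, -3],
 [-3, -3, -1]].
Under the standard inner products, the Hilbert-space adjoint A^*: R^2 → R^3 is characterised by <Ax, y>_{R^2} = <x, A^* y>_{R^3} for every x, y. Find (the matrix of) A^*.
A^* = A^T =
[[1, -3],
 [1, -3],
 [-3, -1]]

For real matrices with standard dot products, the defining identity <Ax, y> = <x, A^* y> gives (Ax)^T y = x^T (A^*) y, i.e. x^T A^T y = x^T (A^*) y. Since this holds for all x, y, we must have A^* = A^T. Therefore
A^* =
[[1, -3],
 [1, -3],
 [-3, -1]].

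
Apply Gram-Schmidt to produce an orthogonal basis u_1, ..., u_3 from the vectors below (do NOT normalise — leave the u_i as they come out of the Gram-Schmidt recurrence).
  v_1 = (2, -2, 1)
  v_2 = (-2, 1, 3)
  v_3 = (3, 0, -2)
Orthogonal basis:
  u_1 = (2, -2, 1)
  u_2 = (-4/3, 1/3, 10/3)
  u_3 = (119/117, 136/117, 34/117)

Apply the Gram-Schmidt recurrence
  u_1 = v_1
  u_i = v_i − Σ_{j<i} ((v_i · u_j) / (u_j · u_j)) · u_j.

Step by step this gives:
  u_1 = (2, -2, 1)
  u_2 = (-4/3, 1/3, 10/3)
  u_3 = (119/117, 136/117, 34/117)

Orthogonality check:
  u_2 · u_1 = 0 (should be 0)
  u_3 · u_1 = 0 (should be 0)
  u_3 · u_2 = 0 (should be 0)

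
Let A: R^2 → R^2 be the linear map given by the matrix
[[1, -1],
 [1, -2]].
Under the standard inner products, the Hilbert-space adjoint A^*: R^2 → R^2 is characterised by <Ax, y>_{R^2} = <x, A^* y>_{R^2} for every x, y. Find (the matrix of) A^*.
A^* = A^T =
[[1, 1],
 [-1, -2]]

For real matrices with standard dot products, the defining identity <Ax, y> = <x, A^* y> gives (Ax)^T y = x^T (A^*) y, i.e. x^T A^T y = x^T (A^*) y. Since this holds for all x, y, we must have A^* = A^T. Therefore
A^* =
[[1, 1],
 [-1, -2]].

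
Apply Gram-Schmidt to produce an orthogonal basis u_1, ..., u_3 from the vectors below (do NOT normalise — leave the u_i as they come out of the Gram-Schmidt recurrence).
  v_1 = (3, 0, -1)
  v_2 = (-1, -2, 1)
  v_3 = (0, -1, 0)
Orthogonal basis:
  u_1 = (3, 0, -1)
  u_2 = (1/5, -2, 3/5)
  u_3 = (-1/11, -1/11, -3/11)

Apply the Gram-Schmidt recurrence
  u_1 = v_1
  u_i = v_i − Σ_{j<i} ((v_i · u_j) / (u_j · u_j)) · u_j.

Step by step this gives:
  u_1 = (3, 0, -1)
  u_2 = (1/5, -2, 3/5)
  u_3 = (-1/11, -1/11, -3/11)

Orthogonality check:
  u_2 · u_1 = 0 (should be 0)
  u_3 · u_1 = 0 (should be 0)
  u_3 · u_2 = 0 (should be 0)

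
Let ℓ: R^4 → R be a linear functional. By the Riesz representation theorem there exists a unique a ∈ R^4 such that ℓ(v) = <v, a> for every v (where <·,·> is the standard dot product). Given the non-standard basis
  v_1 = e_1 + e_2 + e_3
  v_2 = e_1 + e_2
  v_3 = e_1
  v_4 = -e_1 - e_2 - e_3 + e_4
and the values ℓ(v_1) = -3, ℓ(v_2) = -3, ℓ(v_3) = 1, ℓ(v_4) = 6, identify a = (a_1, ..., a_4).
a = (1, -4, 0, 3)

Write a = (a_1, ..., a_4) in the standard basis. For each basis vector v_i, ℓ(v_i) = <v_i, a> is a linear equation in the a_j's. Collect the n equations into a matrix system V a = ℓ, where row i of V is v_i (expressed in the standard basis). Since V is invertible (lower-triangular with 1s on the diagonal, up to permutation), solve by back-substitution:
  V =
[[1, 1, 1, 0],
 [1, 1, 0, 0],
 [1, 0, 0, 0],
 [-1, -1, -1, 1]]
  V a = (-3, -3, 1, 6)
Solving gives a = (1, -4, 0, 3).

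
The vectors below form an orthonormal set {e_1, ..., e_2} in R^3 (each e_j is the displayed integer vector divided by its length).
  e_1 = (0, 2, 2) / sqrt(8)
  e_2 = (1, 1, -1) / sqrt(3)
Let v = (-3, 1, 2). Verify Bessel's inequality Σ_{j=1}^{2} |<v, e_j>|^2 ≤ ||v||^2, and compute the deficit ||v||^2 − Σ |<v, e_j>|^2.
Σ |<v, e_j>|^2 = 59/6; ||v||^2 = 14; deficit = 25/6

Write each e_j = u_j / sqrt(<u_j, u_j>) where u_j is the displayed integer vector. Then <v, e_j> = <v, u_j> / sqrt(<u_j, u_j>), so |<v, e_j>|^2 = <v, u_j>^2 / <u_j, u_j>.
Coefficients: <v, e_1> = 6/sqrt(8), <v, e_2> = -4/sqrt(3).
Square and sum: Σ |<v, e_j>|^2 = 59/6.
Compute ||v||^2 = v·v = 14.
Deficit = 14 − 59/6 = 25/6 ≥ 0, confirming Bessel's inequality. (The deficit equals ||v − Σ <v,e_j> e_j||^2, the squared distance from v to span{e_j}.)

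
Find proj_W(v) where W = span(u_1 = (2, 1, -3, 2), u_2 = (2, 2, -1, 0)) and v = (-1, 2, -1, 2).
proj_W(v) = (2/3, 2/9, -11/9, 8/9)

Set up U = [u_1 | ... | u_2] ∈ R^(4×2). The projector onto W = col(U) is P = U (U^T U)^(-1) U^T.
Compute U^T U =
  [18, 9]
  [9, 9],
and U^T v = (7, 3).
Solve U^T U · c = U^T v for the coefficients: c = (4/9, -1/9). The projection is proj_W(v) = U c.
Check: (v - proj_W(v)) · u_1 = 0  (should be 0).
Check: (v - proj_W(v)) · u_2 = 0  (should be 0).
Result: proj_W(v) = (2/3, 2/9, -11/9, 8/9).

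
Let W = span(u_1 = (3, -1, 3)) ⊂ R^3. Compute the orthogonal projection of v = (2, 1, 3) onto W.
proj_W(v) = (42/19, -14/19, 42/19)

Set up U = [u_1 | ... | u_1] ∈ R^(3×1). The projector onto W = col(U) is P = U (U^T U)^(-1) U^T.
Compute U^T U =
  [19],
and U^T v = (14).
Solve U^T U · c = U^T v for the coefficients: c = (14/19). The projection is proj_W(v) = U c.
Check: (v - proj_W(v)) · u_1 = 0  (should be 0).
Result: proj_W(v) = (42/19, -14/19, 42/19).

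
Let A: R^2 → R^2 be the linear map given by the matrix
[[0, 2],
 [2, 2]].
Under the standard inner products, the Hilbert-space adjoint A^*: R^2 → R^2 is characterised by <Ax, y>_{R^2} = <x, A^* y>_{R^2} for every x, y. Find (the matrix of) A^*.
A^* = A^T =
[[0, 2],
 [2, 2]]

For real matrices with standard dot products, the defining identity <Ax, y> = <x, A^* y> gives (Ax)^T y = x^T (A^*) y, i.e. x^T A^T y = x^T (A^*) y. Since this holds for all x, y, we must have A^* = A^T. Therefore
A^* =
[[0, 2],
 [2, 2]].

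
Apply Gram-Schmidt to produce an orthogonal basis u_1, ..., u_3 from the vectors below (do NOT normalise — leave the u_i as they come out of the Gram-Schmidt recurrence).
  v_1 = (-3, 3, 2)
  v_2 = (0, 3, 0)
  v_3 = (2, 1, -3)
Orthogonal basis:
  u_1 = (-3, 3, 2)
  u_2 = (27/22, 39/22, -9/11)
  u_3 = (-10/13, 0, -15/13)

Apply the Gram-Schmidt recurrence
  u_1 = v_1
  u_i = v_i − Σ_{j<i} ((v_i · u_j) / (u_j · u_j)) · u_j.

Step by step this gives:
  u_1 = (-3, 3, 2)
  u_2 = (27/22, 39/22, -9/11)
  u_3 = (-10/13, 0, -15/13)

Orthogonality check:
  u_2 · u_1 = 0 (should be 0)
  u_3 · u_1 = 0 (should be 0)
  u_3 · u_2 = 0 (should be 0)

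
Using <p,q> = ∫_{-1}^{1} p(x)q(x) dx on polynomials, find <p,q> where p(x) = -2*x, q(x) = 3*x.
<p,q> = -4

Expand the product: p(x)·q(x) = -6*x^2.
∫_{-1}^{1} of each monomial x^k gives [2/(k+1) if k even, 0 if k odd]. Integrating term-by-term (or equivalently evaluating the antiderivative F(x) = -2*x^3 at the endpoints):
  F(1) − F(−1) = -2 − (2) = -4.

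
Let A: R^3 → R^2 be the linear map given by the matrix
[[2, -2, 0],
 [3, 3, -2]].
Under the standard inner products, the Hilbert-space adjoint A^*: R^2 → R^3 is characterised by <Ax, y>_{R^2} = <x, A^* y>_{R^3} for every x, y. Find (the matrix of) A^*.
A^* = A^T =
[[2, 3],
 [-2, 3],
 [0, -2]]

For real matrices with standard dot products, the defining identity <Ax, y> = <x, A^* y> gives (Ax)^T y = x^T (A^*) y, i.e. x^T A^T y = x^T (A^*) y. Since this holds for all x, y, we must have A^* = A^T. Therefore
A^* =
[[2, 3],
 [-2, 3],
 [0, -2]].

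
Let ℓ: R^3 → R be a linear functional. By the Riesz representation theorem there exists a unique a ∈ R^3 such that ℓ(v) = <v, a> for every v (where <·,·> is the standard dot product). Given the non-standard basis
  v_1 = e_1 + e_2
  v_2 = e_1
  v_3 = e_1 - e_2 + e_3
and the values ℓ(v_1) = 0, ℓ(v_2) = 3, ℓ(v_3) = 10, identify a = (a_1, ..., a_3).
a = (3, -3, 4)

Write a = (a_1, ..., a_3) in the standard basis. For each basis vector v_i, ℓ(v_i) = <v_i, a> is a linear equation in the a_j's. Collect the n equations into a matrix system V a = ℓ, where row i of V is v_i (expressed in the standard basis). Since V is invertible (lower-triangular with 1s on the diagonal, up to permutation), solve by back-substitution:
  V =
[[1, 1, 0],
 [1, 0, 0],
 [1, -1, 1]]
  V a = (0, 3, 10)
Solving gives a = (3, -3, 4).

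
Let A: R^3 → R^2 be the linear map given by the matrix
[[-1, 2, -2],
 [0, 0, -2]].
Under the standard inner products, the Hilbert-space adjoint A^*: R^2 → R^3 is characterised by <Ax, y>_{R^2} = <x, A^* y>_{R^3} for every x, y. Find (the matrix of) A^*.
A^* = A^T =
[[-1, 0],
 [2, 0],
 [-2, -2]]

For real matrices with standard dot products, the defining identity <Ax, y> = <x, A^* y> gives (Ax)^T y = x^T (A^*) y, i.e. x^T A^T y = x^T (A^*) y. Since this holds for all x, y, we must have A^* = A^T. Therefore
A^* =
[[-1, 0],
 [2, 0],
 [-2, -2]].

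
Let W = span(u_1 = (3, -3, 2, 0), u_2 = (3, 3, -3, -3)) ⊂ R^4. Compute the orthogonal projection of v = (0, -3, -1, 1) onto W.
proj_W(v) = (1/6, -59/42, 8/7, 13/21)

Set up U = [u_1 | ... | u_2] ∈ R^(4×2). The projector onto W = col(U) is P = U (U^T U)^(-1) U^T.
Compute U^T U =
  [22, -6]
  [-6, 36],
and U^T v = (7, -9).
Solve U^T U · c = U^T v for the coefficients: c = (11/42, -13/63). The projection is proj_W(v) = U c.
Check: (v - proj_W(v)) · u_1 = 0  (should be 0).
Check: (v - proj_W(v)) · u_2 = 0  (should be 0).
Result: proj_W(v) = (1/6, -59/42, 8/7, 13/21).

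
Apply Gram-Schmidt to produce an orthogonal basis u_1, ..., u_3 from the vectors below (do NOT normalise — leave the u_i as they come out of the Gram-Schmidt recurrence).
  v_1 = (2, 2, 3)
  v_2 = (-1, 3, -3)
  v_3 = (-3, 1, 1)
Orthogonal basis:
  u_1 = (2, 2, 3)
  u_2 = (-7/17, 61/17, -36/17)
  u_3 = (-420/149, 84/149, 224/149)

Apply the Gram-Schmidt recurrence
  u_1 = v_1
  u_i = v_i − Σ_{j<i} ((v_i · u_j) / (u_j · u_j)) · u_j.

Step by step this gives:
  u_1 = (2, 2, 3)
  u_2 = (-7/17, 61/17, -36/17)
  u_3 = (-420/149, 84/149, 224/149)

Orthogonality check:
  u_2 · u_1 = 0 (should be 0)
  u_3 · u_1 = 0 (should be 0)
  u_3 · u_2 = 0 (should be 0)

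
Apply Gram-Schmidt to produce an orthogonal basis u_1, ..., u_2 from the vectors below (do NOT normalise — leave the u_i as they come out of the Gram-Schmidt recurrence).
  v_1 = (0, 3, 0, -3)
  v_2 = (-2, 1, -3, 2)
Orthogonal basis:
  u_1 = (0, 3, 0, -3)
  u_2 = (-2, 3/2, -3, 3/2)

Apply the Gram-Schmidt recurrence
  u_1 = v_1
  u_i = v_i − Σ_{j<i} ((v_i · u_j) / (u_j · u_j)) · u_j.

Step by step this gives:
  u_1 = (0, 3, 0, -3)
  u_2 = (-2, 3/2, -3, 3/2)

Orthogonality check:
  u_2 · u_1 = 0 (should be 0)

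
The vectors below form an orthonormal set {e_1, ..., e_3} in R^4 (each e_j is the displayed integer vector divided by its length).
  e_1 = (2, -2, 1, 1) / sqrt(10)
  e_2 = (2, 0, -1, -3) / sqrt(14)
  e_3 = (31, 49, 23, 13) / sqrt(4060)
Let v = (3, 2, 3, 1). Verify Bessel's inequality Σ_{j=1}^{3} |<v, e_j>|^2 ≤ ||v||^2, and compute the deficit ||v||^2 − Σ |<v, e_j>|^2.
Σ |<v, e_j>|^2 = 2547/116; ||v||^2 = 23; deficit = 121/116

Write each e_j = u_j / sqrt(<u_j, u_j>) where u_j is the displayed integer vector. Then <v, e_j> = <v, u_j> / sqrt(<u_j, u_j>), so |<v, e_j>|^2 = <v, u_j>^2 / <u_j, u_j>.
Coefficients: <v, e_1> = 6/sqrt(10), <v, e_2> = 0/sqrt(14), <v, e_3> = 273/sqrt(4060).
Square and sum: Σ |<v, e_j>|^2 = 2547/116.
Compute ||v||^2 = v·v = 23.
Deficit = 23 − 2547/116 = 121/116 ≥ 0, confirming Bessel's inequality. (The deficit equals ||v − Σ <v,e_j> e_j||^2, the squared distance from v to span{e_j}.)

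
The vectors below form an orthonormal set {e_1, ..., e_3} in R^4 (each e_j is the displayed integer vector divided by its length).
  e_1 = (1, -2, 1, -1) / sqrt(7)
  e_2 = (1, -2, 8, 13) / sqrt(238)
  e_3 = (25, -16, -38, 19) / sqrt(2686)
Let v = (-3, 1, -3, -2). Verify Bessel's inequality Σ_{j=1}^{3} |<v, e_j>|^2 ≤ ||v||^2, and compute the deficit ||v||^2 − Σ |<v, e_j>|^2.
Σ |<v, e_j>|^2 = 1417/79; ||v||^2 = 23; deficit = 400/79

Write each e_j = u_j / sqrt(<u_j, u_j>) where u_j is the displayed integer vector. Then <v, e_j> = <v, u_j> / sqrt(<u_j, u_j>), so |<v, e_j>|^2 = <v, u_j>^2 / <u_j, u_j>.
Coefficients: <v, e_1> = -6/sqrt(7), <v, e_2> = -55/sqrt(238), <v, e_3> = -15/sqrt(2686).
Square and sum: Σ |<v, e_j>|^2 = 1417/79.
Compute ||v||^2 = v·v = 23.
Deficit = 23 − 1417/79 = 400/79 ≥ 0, confirming Bessel's inequality. (The deficit equals ||v − Σ <v,e_j> e_j||^2, the squared distance from v to span{e_j}.)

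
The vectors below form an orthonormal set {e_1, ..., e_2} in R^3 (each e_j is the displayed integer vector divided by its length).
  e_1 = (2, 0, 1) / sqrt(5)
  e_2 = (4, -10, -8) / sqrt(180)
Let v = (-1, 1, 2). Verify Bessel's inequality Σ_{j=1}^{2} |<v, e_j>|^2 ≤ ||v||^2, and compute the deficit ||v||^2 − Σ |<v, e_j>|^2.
Σ |<v, e_j>|^2 = 5; ||v||^2 = 6; deficit = 1

Write each e_j = u_j / sqrt(<u_j, u_j>) where u_j is the displayed integer vector. Then <v, e_j> = <v, u_j> / sqrt(<u_j, u_j>), so |<v, e_j>|^2 = <v, u_j>^2 / <u_j, u_j>.
Coefficients: <v, e_1> = 0/sqrt(5), <v, e_2> = -30/sqrt(180).
Square and sum: Σ |<v, e_j>|^2 = 5.
Compute ||v||^2 = v·v = 6.
Deficit = 6 − 5 = 1 ≥ 0, confirming Bessel's inequality. (The deficit equals ||v − Σ <v,e_j> e_j||^2, the squared distance from v to span{e_j}.)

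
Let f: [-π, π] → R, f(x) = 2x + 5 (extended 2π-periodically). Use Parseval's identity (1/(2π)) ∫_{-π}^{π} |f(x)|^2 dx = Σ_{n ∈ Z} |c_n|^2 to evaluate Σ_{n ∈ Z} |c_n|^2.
Σ |c_n|^2 = 4π^2/3 + 25

Expand and integrate term by term over [-π, π]:
  ∫ (2x)^2 dx = 4·(2π^3/3); ∫ 2·2·(5)·x dx = 0 (odd integrand); ∫ 5^2 dx = 25·2π.
So (1/(2π)) ∫_{-π}^{π} (2x + 5)^2 dx = 4π^2/3 + 25 = 4π^2/3 + 25.
Parseval ⇒ Σ |c_n|^2 = 4π^2/3 + 25.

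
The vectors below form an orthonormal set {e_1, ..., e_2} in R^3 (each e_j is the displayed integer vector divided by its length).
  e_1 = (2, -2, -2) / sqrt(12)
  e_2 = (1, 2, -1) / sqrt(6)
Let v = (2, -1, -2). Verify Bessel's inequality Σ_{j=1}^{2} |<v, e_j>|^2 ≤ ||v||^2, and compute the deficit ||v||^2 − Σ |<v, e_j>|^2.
Σ |<v, e_j>|^2 = 9; ||v||^2 = 9; deficit = 0

Write each e_j = u_j / sqrt(<u_j, u_j>) where u_j is the displayed integer vector. Then <v, e_j> = <v, u_j> / sqrt(<u_j, u_j>), so |<v, e_j>|^2 = <v, u_j>^2 / <u_j, u_j>.
Coefficients: <v, e_1> = 10/sqrt(12), <v, e_2> = 2/sqrt(6).
Square and sum: Σ |<v, e_j>|^2 = 9.
Compute ||v||^2 = v·v = 9.
Deficit = 9 − 9 = 0 ≥ 0, confirming Bessel's inequality. (The deficit equals ||v − Σ <v,e_j> e_j||^2, the squared distance from v to span{e_j}.)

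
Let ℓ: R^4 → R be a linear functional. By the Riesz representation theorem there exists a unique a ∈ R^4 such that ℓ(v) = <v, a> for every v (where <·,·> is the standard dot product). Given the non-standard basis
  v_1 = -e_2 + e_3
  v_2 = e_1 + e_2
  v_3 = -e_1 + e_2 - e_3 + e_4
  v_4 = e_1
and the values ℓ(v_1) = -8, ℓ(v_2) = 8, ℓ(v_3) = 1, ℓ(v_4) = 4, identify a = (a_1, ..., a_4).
a = (4, 4, -4, -3)

Write a = (a_1, ..., a_4) in the standard basis. For each basis vector v_i, ℓ(v_i) = <v_i, a> is a linear equation in the a_j's. Collect the n equations into a matrix system V a = ℓ, where row i of V is v_i (expressed in the standard basis). Since V is invertible (lower-triangular with 1s on the diagonal, up to permutation), solve by back-substitution:
  V =
[[0, -1, 1, 0],
 [1, 1, 0, 0],
 [-1, 1, -1, 1],
 [1, 0, 0, 0]]
  V a = (-8, 8, 1, 4)
Solving gives a = (4, 4, -4, -3).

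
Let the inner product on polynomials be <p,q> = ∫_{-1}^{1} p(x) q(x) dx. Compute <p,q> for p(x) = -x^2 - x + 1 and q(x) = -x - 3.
<p,q> = -10/3

Expand the product: p(x)·q(x) = x^3 + 4*x^2 + 2*x - 3.
∫_{-1}^{1} of each monomial x^k gives [2/(k+1) if k even, 0 if k odd]. Integrating term-by-term (or equivalently evaluating the antiderivative F(x) = x^4/4 + 4*x^3/3 + x^2 - 3*x at the endpoints):
  F(1) − F(−1) = -5/12 − (35/12) = -10/3.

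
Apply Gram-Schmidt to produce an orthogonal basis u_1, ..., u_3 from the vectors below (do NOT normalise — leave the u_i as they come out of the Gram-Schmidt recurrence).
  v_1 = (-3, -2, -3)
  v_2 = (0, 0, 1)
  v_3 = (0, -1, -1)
Orthogonal basis:
  u_1 = (-3, -2, -3)
  u_2 = (-9/22, -3/11, 13/22)
  u_3 = (6/13, -9/13, 0)

Apply the Gram-Schmidt recurrence
  u_1 = v_1
  u_i = v_i − Σ_{j<i} ((v_i · u_j) / (u_j · u_j)) · u_j.

Step by step this gives:
  u_1 = (-3, -2, -3)
  u_2 = (-9/22, -3/11, 13/22)
  u_3 = (6/13, -9/13, 0)

Orthogonality check:
  u_2 · u_1 = 0 (should be 0)
  u_3 · u_1 = 0 (should be 0)
  u_3 · u_2 = 0 (should be 0)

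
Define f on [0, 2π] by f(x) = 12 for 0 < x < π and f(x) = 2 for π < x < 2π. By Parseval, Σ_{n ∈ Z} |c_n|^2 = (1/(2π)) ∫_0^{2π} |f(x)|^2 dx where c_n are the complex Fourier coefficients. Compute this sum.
Σ |c_n|^2 = 74

Parseval equates the L^2 energy of f (normalised by 1/(2π)) with the ℓ^2 sum of its Fourier coefficients: (1/(2π)) ∫_0^{2π} |f|^2 = Σ |c_n|^2.
Compute the left side: (1/(2π)) [∫_0^π 12^2 dx + ∫_π^{2π} 2^2 dx] = (1/(2π)) · (144π + 4π) = (144 + 4)/2 = 74.
So Σ_{n ∈ Z} |c_n|^2 = 74.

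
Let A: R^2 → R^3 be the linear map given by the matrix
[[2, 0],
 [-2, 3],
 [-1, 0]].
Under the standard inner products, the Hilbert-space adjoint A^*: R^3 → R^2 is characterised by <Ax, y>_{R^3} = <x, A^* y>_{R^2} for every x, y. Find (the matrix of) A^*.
A^* = A^T =
[[2, -2, -1],
 [0, 3, 0]]

For real matrices with standard dot products, the defining identity <Ax, y> = <x, A^* y> gives (Ax)^T y = x^T (A^*) y, i.e. x^T A^T y = x^T (A^*) y. Since this holds for all x, y, we must have A^* = A^T. Therefore
A^* =
[[2, -2, -1],
 [0, 3, 0]].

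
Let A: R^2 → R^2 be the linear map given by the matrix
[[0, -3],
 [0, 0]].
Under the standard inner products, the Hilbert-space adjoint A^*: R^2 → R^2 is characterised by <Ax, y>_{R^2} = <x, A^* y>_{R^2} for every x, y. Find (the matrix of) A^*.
A^* = A^T =
[[0, 0],
 [-3, 0]]

For real matrices with standard dot products, the defining identity <Ax, y> = <x, A^* y> gives (Ax)^T y = x^T (A^*) y, i.e. x^T A^T y = x^T (A^*) y. Since this holds for all x, y, we must have A^* = A^T. Therefore
A^* =
[[0, 0],
 [-3, 0]].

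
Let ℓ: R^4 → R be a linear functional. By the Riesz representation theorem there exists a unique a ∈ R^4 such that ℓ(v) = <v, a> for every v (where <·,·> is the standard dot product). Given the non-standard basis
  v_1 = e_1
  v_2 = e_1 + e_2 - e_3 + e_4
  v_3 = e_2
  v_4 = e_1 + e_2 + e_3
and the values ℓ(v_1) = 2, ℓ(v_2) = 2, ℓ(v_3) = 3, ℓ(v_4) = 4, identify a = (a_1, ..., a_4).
a = (2, 3, -1, -4)

Write a = (a_1, ..., a_4) in the standard basis. For each basis vector v_i, ℓ(v_i) = <v_i, a> is a linear equation in the a_j's. Collect the n equations into a matrix system V a = ℓ, where row i of V is v_i (expressed in the standard basis). Since V is invertible (lower-triangular with 1s on the diagonal, up to permutation), solve by back-substitution:
  V =
[[1, 0, 0, 0],
 [1, 1, -1, 1],
 [0, 1, 0, 0],
 [1, 1, 1, 0]]
  V a = (2, 2, 3, 4)
Solving gives a = (2, 3, -1, -4).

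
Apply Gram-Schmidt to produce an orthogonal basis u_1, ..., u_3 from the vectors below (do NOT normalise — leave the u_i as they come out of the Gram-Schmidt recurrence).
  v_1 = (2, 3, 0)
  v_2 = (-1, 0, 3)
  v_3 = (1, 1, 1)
Orthogonal basis:
  u_1 = (2, 3, 0)
  u_2 = (-9/13, 6/13, 3)
  u_3 = (3/7, -2/7, 1/7)

Apply the Gram-Schmidt recurrence
  u_1 = v_1
  u_i = v_i − Σ_{j<i} ((v_i · u_j) / (u_j · u_j)) · u_j.

Step by step this gives:
  u_1 = (2, 3, 0)
  u_2 = (-9/13, 6/13, 3)
  u_3 = (3/7, -2/7, 1/7)

Orthogonality check:
  u_2 · u_1 = 0 (should be 0)
  u_3 · u_1 = 0 (should be 0)
  u_3 · u_2 = 0 (should be 0)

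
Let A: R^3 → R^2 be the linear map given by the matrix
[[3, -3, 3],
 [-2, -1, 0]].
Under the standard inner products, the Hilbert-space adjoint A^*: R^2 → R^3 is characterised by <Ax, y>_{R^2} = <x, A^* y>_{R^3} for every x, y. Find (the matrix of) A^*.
A^* = A^T =
[[3, -2],
 [-3, -1],
 [3, 0]]

For real matrices with standard dot products, the defining identity <Ax, y> = <x, A^* y> gives (Ax)^T y = x^T (A^*) y, i.e. x^T A^T y = x^T (A^*) y. Since this holds for all x, y, we must have A^* = A^T. Therefore
A^* =
[[3, -2],
 [-3, -1],
 [3, 0]].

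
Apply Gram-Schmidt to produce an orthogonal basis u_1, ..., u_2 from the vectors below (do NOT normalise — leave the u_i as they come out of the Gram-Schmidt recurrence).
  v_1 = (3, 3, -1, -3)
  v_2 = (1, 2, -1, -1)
Orthogonal basis:
  u_1 = (3, 3, -1, -3)
  u_2 = (-11/28, 17/28, -15/28, 11/28)

Apply the Gram-Schmidt recurrence
  u_1 = v_1
  u_i = v_i − Σ_{j<i} ((v_i · u_j) / (u_j · u_j)) · u_j.

Step by step this gives:
  u_1 = (3, 3, -1, -3)
  u_2 = (-11/28, 17/28, -15/28, 11/28)

Orthogonality check:
  u_2 · u_1 = 0 (should be 0)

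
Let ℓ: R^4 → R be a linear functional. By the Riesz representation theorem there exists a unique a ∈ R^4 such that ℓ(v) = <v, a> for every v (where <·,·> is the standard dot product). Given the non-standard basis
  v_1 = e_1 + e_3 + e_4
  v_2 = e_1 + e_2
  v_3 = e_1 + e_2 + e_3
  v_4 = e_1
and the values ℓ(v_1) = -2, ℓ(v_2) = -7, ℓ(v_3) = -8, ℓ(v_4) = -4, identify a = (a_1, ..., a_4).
a = (-4, -3, -1, 3)

Write a = (a_1, ..., a_4) in the standard basis. For each basis vector v_i, ℓ(v_i) = <v_i, a> is a linear equation in the a_j's. Collect the n equations into a matrix system V a = ℓ, where row i of V is v_i (expressed in the standard basis). Since V is invertible (lower-triangular with 1s on the diagonal, up to permutation), solve by back-substitution:
  V =
[[1, 0, 1, 1],
 [1, 1, 0, 0],
 [1, 1, 1, 0],
 [1, 0, 0, 0]]
  V a = (-2, -7, -8, -4)
Solving gives a = (-4, -3, -1, 3).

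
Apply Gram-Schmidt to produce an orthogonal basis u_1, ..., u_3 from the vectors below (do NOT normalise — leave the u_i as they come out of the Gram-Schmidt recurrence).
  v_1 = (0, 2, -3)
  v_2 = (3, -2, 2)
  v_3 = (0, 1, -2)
Orthogonal basis:
  u_1 = (0, 2, -3)
  u_2 = (3, -6/13, -4/13)
  u_3 = (-6/121, -27/121, -18/121)

Apply the Gram-Schmidt recurrence
  u_1 = v_1
  u_i = v_i − Σ_{j<i} ((v_i · u_j) / (u_j · u_j)) · u_j.

Step by step this gives:
  u_1 = (0, 2, -3)
  u_2 = (3, -6/13, -4/13)
  u_3 = (-6/121, -27/121, -18/121)

Orthogonality check:
  u_2 · u_1 = 0 (should be 0)
  u_3 · u_1 = 0 (should be 0)
  u_3 · u_2 = 0 (should be 0)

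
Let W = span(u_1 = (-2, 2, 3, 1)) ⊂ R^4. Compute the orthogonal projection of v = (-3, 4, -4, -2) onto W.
proj_W(v) = (0, 0, 0, 0)

Set up U = [u_1 | ... | u_1] ∈ R^(4×1). The projector onto W = col(U) is P = U (U^T U)^(-1) U^T.
Compute U^T U =
  [18],
and U^T v = (0).
Solve U^T U · c = U^T v for the coefficients: c = (0). The projection is proj_W(v) = U c.
Check: (v - proj_W(v)) · u_1 = 0  (should be 0).
Result: proj_W(v) = (0, 0, 0, 0).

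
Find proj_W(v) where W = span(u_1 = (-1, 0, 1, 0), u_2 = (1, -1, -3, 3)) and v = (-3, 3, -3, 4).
proj_W(v) = (-5/4, -5/4, -5/4, 15/4)

Set up U = [u_1 | ... | u_2] ∈ R^(4×2). The projector onto W = col(U) is P = U (U^T U)^(-1) U^T.
Compute U^T U =
  [2, -4]
  [-4, 20],
and U^T v = (0, 15).
Solve U^T U · c = U^T v for the coefficients: c = (5/2, 5/4). The projection is proj_W(v) = U c.
Check: (v - proj_W(v)) · u_1 = 0  (should be 0).
Check: (v - proj_W(v)) · u_2 = 0  (should be 0).
Result: proj_W(v) = (-5/4, -5/4, -5/4, 15/4).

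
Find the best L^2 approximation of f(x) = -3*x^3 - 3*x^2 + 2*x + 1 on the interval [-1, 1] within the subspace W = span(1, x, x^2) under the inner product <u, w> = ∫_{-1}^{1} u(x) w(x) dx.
g(x) = -3*x^2 + x/5 + 1

The best approximation g ∈ W is the orthogonal projection of f onto W. Writing g = a_0 + a_1 x + a_2 x^2, the coefficients solve the normal equations G · a = b where
  G_{ij} = <φ_i, φ_j> and b_i = <f, φ_i>, with φ_0 = 1, φ_1 = x, φ_2 = x^2.
G =
  [2, 0, 2/3]
  [0, 2/3, 0]
  [2/3, 0, 2/5],
b = (0, 2/15, -8/15).
Solving gives a_0 = 1, a_1 = 1/5, a_2 = -3, so
  g(x) = -3*x^2 + x/5 + 1.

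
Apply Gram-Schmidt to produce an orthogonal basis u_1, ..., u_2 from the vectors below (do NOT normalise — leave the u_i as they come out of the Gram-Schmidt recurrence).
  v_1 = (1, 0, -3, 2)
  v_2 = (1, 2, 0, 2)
Orthogonal basis:
  u_1 = (1, 0, -3, 2)
  u_2 = (9/14, 2, 15/14, 9/7)

Apply the Gram-Schmidt recurrence
  u_1 = v_1
  u_i = v_i − Σ_{j<i} ((v_i · u_j) / (u_j · u_j)) · u_j.

Step by step this gives:
  u_1 = (1, 0, -3, 2)
  u_2 = (9/14, 2, 15/14, 9/7)

Orthogonality check:
  u_2 · u_1 = 0 (should be 0)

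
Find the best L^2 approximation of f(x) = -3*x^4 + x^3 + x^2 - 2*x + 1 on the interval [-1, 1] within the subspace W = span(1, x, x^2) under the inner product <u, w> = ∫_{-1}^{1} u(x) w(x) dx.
g(x) = -11*x^2/7 - 7*x/5 + 44/35

The best approximation g ∈ W is the orthogonal projection of f onto W. Writing g = a_0 + a_1 x + a_2 x^2, the coefficients solve the normal equations G · a = b where
  G_{ij} = <φ_i, φ_j> and b_i = <f, φ_i>, with φ_0 = 1, φ_1 = x, φ_2 = x^2.
G =
  [2, 0, 2/3]
  [0, 2/3, 0]
  [2/3, 0, 2/5],
b = (22/15, -14/15, 22/105).
Solving gives a_0 = 44/35, a_1 = -7/5, a_2 = -11/7, so
  g(x) = -11*x^2/7 - 7*x/5 + 44/35.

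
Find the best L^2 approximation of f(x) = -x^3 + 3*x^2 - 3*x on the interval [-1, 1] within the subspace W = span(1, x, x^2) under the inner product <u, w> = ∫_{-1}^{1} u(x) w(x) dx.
g(x) = 3*x^2 - 18*x/5

The best approximation g ∈ W is the orthogonal projection of f onto W. Writing g = a_0 + a_1 x + a_2 x^2, the coefficients solve the normal equations G · a = b where
  G_{ij} = <φ_i, φ_j> and b_i = <f, φ_i>, with φ_0 = 1, φ_1 = x, φ_2 = x^2.
G =
  [2, 0, 2/3]
  [0, 2/3, 0]
  [2/3, 0, 2/5],
b = (2, -12/5, 6/5).
Solving gives a_0 = 0, a_1 = -18/5, a_2 = 3, so
  g(x) = 3*x^2 - 18*x/5.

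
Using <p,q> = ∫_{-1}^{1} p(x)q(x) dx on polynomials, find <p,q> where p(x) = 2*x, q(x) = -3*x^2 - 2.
<p,q> = 0

Expand the product: p(x)·q(x) = -6*x^3 - 4*x.
∫_{-1}^{1} of each monomial x^k gives [2/(k+1) if k even, 0 if k odd]. Integrating term-by-term (or equivalently evaluating the antiderivative F(x) = -3*x^4/2 - 2*x^2 at the endpoints):
  F(1) − F(−1) = -7/2 − (-7/2) = 0.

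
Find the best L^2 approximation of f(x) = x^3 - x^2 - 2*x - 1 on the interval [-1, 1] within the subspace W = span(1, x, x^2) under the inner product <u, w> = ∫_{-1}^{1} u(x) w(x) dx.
g(x) = -x^2 - 7*x/5 - 1

The best approximation g ∈ W is the orthogonal projection of f onto W. Writing g = a_0 + a_1 x + a_2 x^2, the coefficients solve the normal equations G · a = b where
  G_{ij} = <φ_i, φ_j> and b_i = <f, φ_i>, with φ_0 = 1, φ_1 = x, φ_2 = x^2.
G =
  [2, 0, 2/3]
  [0, 2/3, 0]
  [2/3, 0, 2/5],
b = (-8/3, -14/15, -16/15).
Solving gives a_0 = -1, a_1 = -7/5, a_2 = -1, so
  g(x) = -x^2 - 7*x/5 - 1.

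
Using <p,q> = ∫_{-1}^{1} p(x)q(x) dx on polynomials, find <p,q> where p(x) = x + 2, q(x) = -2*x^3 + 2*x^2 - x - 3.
<p,q> = -54/5

Expand the product: p(x)·q(x) = -2*x^4 - 2*x^3 + 3*x^2 - 5*x - 6.
∫_{-1}^{1} of each monomial x^k gives [2/(k+1) if k even, 0 if k odd]. Integrating term-by-term (or equivalently evaluating the antiderivative F(x) = -2*x^5/5 - x^4/2 + x^3 - 5*x^2/2 - 6*x at the endpoints):
  F(1) − F(−1) = -42/5 − (12/5) = -54/5.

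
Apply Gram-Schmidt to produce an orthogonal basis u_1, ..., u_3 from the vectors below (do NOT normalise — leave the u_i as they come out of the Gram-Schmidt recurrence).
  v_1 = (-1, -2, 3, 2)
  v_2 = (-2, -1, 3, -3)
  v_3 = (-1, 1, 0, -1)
Orthogonal basis:
  u_1 = (-1, -2, 3, 2)
  u_2 = (-29/18, -2/9, 11/6, -34/9)
  u_3 = (-276/365, 264/365, 12/365, 108/365)

Apply the Gram-Schmidt recurrence
  u_1 = v_1
  u_i = v_i − Σ_{j<i} ((v_i · u_j) / (u_j · u_j)) · u_j.

Step by step this gives:
  u_1 = (-1, -2, 3, 2)
  u_2 = (-29/18, -2/9, 11/6, -34/9)
  u_3 = (-276/365, 264/365, 12/365, 108/365)

Orthogonality check:
  u_2 · u_1 = 0 (should be 0)
  u_3 · u_1 = 0 (should be 0)
  u_3 · u_2 = 0 (should be 0)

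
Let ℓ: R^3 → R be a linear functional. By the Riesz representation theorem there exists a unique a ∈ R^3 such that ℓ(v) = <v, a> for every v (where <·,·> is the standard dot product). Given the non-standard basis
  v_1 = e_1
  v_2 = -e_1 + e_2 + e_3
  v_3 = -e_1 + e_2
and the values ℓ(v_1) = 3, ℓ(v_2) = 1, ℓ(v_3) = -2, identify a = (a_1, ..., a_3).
a = (3, 1, 3)

Write a = (a_1, ..., a_3) in the standard basis. For each basis vector v_i, ℓ(v_i) = <v_i, a> is a linear equation in the a_j's. Collect the n equations into a matrix system V a = ℓ, where row i of V is v_i (expressed in the standard basis). Since V is invertible (lower-triangular with 1s on the diagonal, up to permutation), solve by back-substitution:
  V =
[[1, 0, 0],
 [-1, 1, 1],
 [-1, 1, 0]]
  V a = (3, 1, -2)
Solving gives a = (3, 1, 3).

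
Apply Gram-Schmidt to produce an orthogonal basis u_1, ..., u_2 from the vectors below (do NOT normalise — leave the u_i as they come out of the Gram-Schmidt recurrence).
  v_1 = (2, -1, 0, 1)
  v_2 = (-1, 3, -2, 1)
Orthogonal basis:
  u_1 = (2, -1, 0, 1)
  u_2 = (1/3, 7/3, -2, 5/3)

Apply the Gram-Schmidt recurrence
  u_1 = v_1
  u_i = v_i − Σ_{j<i} ((v_i · u_j) / (u_j · u_j)) · u_j.

Step by step this gives:
  u_1 = (2, -1, 0, 1)
  u_2 = (1/3, 7/3, -2, 5/3)

Orthogonality check:
  u_2 · u_1 = 0 (should be 0)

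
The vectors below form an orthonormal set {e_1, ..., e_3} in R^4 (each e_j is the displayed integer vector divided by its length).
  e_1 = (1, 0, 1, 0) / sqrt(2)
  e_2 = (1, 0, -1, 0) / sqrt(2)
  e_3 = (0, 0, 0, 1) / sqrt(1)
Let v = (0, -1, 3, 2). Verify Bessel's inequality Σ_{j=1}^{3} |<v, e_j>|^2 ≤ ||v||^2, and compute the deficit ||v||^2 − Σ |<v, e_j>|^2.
Σ |<v, e_j>|^2 = 13; ||v||^2 = 14; deficit = 1

Write each e_j = u_j / sqrt(<u_j, u_j>) where u_j is the displayed integer vector. Then <v, e_j> = <v, u_j> / sqrt(<u_j, u_j>), so |<v, e_j>|^2 = <v, u_j>^2 / <u_j, u_j>.
Coefficients: <v, e_1> = 3/sqrt(2), <v, e_2> = -3/sqrt(2), <v, e_3> = 2/sqrt(1).
Square and sum: Σ |<v, e_j>|^2 = 13.
Compute ||v||^2 = v·v = 14.
Deficit = 14 − 13 = 1 ≥ 0, confirming Bessel's inequality. (The deficit equals ||v − Σ <v,e_j> e_j||^2, the squared distance from v to span{e_j}.)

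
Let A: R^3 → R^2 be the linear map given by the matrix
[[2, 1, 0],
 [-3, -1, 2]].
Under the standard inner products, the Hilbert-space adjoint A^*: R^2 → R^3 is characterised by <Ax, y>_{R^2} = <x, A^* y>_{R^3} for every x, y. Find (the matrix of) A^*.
A^* = A^T =
[[2, -3],
 [1, -1],
 [0, 2]]

For real matrices with standard dot products, the defining identity <Ax, y> = <x, A^* y> gives (Ax)^T y = x^T (A^*) y, i.e. x^T A^T y = x^T (A^*) y. Since this holds for all x, y, we must have A^* = A^T. Therefore
A^* =
[[2, -3],
 [1, -1],
 [0, 2]].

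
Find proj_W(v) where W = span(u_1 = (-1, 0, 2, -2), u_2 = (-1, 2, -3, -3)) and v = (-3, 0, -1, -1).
proj_W(v) = (-69/103, 78/103, -57/103, -177/103)

Set up U = [u_1 | ... | u_2] ∈ R^(4×2). The projector onto W = col(U) is P = U (U^T U)^(-1) U^T.
Compute U^T U =
  [9, 1]
  [1, 23],
and U^T v = (3, 9).
Solve U^T U · c = U^T v for the coefficients: c = (30/103, 39/103). The projection is proj_W(v) = U c.
Check: (v - proj_W(v)) · u_1 = 0  (should be 0).
Check: (v - proj_W(v)) · u_2 = 0  (should be 0).
Result: proj_W(v) = (-69/103, 78/103, -57/103, -177/103).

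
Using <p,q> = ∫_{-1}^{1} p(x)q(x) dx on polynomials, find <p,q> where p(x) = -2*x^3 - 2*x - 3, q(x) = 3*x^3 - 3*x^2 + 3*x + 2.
<p,q> = -578/35

Expand the product: p(x)·q(x) = -6*x^6 + 6*x^5 - 12*x^4 - 7*x^3 + 3*x^2 - 13*x - 6.
∫_{-1}^{1} of each monomial x^k gives [2/(k+1) if k even, 0 if k odd]. Integrating term-by-term (or equivalently evaluating the antiderivative F(x) = -6*x^7/7 + x^6 - 12*x^5/5 - 7*x^4/4 + x^3 - 13*x^2/2 - 6*x at the endpoints):
  F(1) − F(−1) = -2171/140 − (141/140) = -578/35.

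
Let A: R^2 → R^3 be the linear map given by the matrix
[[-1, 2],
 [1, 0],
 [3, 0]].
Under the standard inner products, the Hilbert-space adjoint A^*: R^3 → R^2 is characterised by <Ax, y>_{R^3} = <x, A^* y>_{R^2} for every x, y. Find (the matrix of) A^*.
A^* = A^T =
[[-1, 1, 3],
 [2, 0, 0]]

For real matrices with standard dot products, the defining identity <Ax, y> = <x, A^* y> gives (Ax)^T y = x^T (A^*) y, i.e. x^T A^T y = x^T (A^*) y. Since this holds for all x, y, we must have A^* = A^T. Therefore
A^* =
[[-1, 1, 3],
 [2, 0, 0]].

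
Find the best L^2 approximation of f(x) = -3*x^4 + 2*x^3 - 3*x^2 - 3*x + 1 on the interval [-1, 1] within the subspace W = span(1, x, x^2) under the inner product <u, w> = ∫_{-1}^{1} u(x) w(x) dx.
g(x) = -39*x^2/7 - 9*x/5 + 44/35

The best approximation g ∈ W is the orthogonal projection of f onto W. Writing g = a_0 + a_1 x + a_2 x^2, the coefficients solve the normal equations G · a = b where
  G_{ij} = <φ_i, φ_j> and b_i = <f, φ_i>, with φ_0 = 1, φ_1 = x, φ_2 = x^2.
G =
  [2, 0, 2/3]
  [0, 2/3, 0]
  [2/3, 0, 2/5],
b = (-6/5, -6/5, -146/105).
Solving gives a_0 = 44/35, a_1 = -9/5, a_2 = -39/7, so
  g(x) = -39*x^2/7 - 9*x/5 + 44/35.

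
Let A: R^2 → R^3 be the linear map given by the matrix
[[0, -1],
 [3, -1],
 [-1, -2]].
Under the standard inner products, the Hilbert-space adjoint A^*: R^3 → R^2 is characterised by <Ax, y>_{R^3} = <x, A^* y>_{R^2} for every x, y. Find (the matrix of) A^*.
A^* = A^T =
[[0, 3, -1],
 [-1, -1, -2]]

For real matrices with standard dot products, the defining identity <Ax, y> = <x, A^* y> gives (Ax)^T y = x^T (A^*) y, i.e. x^T A^T y = x^T (A^*) y. Since this holds for all x, y, we must have A^* = A^T. Therefore
A^* =
[[0, 3, -1],
 [-1, -1, -2]].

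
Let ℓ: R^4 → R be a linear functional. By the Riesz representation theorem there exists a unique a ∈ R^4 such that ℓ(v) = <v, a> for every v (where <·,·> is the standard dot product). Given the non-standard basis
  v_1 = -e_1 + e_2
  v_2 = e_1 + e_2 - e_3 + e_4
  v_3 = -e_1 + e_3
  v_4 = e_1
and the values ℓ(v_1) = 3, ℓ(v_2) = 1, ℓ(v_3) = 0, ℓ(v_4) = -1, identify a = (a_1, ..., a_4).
a = (-1, 2, -1, -1)

Write a = (a_1, ..., a_4) in the standard basis. For each basis vector v_i, ℓ(v_i) = <v_i, a> is a linear equation in the a_j's. Collect the n equations into a matrix system V a = ℓ, where row i of V is v_i (expressed in the standard basis). Since V is invertible (lower-triangular with 1s on the diagonal, up to permutation), solve by back-substitution:
  V =
[[-1, 1, 0, 0],
 [1, 1, -1, 1],
 [-1, 0, 1, 0],
 [1, 0, 0, 0]]
  V a = (3, 1, 0, -1)
Solving gives a = (-1, 2, -1, -1).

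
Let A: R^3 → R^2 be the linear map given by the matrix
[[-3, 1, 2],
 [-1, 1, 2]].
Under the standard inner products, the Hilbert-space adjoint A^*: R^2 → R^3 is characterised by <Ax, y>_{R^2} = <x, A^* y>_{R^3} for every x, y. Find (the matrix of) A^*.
A^* = A^T =
[[-3, -1],
 [1, 1],
 [2, 2]]

For real matrices with standard dot products, the defining identity <Ax, y> = <x, A^* y> gives (Ax)^T y = x^T (A^*) y, i.e. x^T A^T y = x^T (A^*) y. Since this holds for all x, y, we must have A^* = A^T. Therefore
A^* =
[[-3, -1],
 [1, 1],
 [2, 2]].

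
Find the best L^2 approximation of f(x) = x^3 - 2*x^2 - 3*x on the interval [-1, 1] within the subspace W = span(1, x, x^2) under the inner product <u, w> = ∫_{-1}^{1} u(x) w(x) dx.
g(x) = -2*x^2 - 12*x/5

The best approximation g ∈ W is the orthogonal projection of f onto W. Writing g = a_0 + a_1 x + a_2 x^2, the coefficients solve the normal equations G · a = b where
  G_{ij} = <φ_i, φ_j> and b_i = <f, φ_i>, with φ_0 = 1, φ_1 = x, φ_2 = x^2.
G =
  [2, 0, 2/3]
  [0, 2/3, 0]
  [2/3, 0, 2/5],
b = (-4/3, -8/5, -4/5).
Solving gives a_0 = 0, a_1 = -12/5, a_2 = -2, so
  g(x) = -2*x^2 - 12*x/5.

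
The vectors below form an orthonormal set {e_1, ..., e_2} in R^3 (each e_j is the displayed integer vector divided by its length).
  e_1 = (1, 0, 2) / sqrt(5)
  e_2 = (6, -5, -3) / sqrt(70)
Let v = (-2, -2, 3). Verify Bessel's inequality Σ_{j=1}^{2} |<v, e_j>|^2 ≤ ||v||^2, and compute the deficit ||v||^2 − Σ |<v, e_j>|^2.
Σ |<v, e_j>|^2 = 69/14; ||v||^2 = 17; deficit = 169/14

Write each e_j = u_j / sqrt(<u_j, u_j>) where u_j is the displayed integer vector. Then <v, e_j> = <v, u_j> / sqrt(<u_j, u_j>), so |<v, e_j>|^2 = <v, u_j>^2 / <u_j, u_j>.
Coefficients: <v, e_1> = 4/sqrt(5), <v, e_2> = -11/sqrt(70).
Square and sum: Σ |<v, e_j>|^2 = 69/14.
Compute ||v||^2 = v·v = 17.
Deficit = 17 − 69/14 = 169/14 ≥ 0, confirming Bessel's inequality. (The deficit equals ||v − Σ <v,e_j> e_j||^2, the squared distance from v to span{e_j}.)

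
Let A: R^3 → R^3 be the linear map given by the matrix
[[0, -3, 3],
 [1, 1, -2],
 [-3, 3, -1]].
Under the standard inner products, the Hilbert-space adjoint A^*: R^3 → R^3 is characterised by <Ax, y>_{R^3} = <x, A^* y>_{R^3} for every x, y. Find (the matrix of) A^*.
A^* = A^T =
[[0, 1, -3],
 [-3, 1, 3],
 [3, -2, -1]]

For real matrices with standard dot products, the defining identity <Ax, y> = <x, A^* y> gives (Ax)^T y = x^T (A^*) y, i.e. x^T A^T y = x^T (A^*) y. Since this holds for all x, y, we must have A^* = A^T. Therefore
A^* =
[[0, 1, -3],
 [-3, 1, 3],
 [3, -2, -1]].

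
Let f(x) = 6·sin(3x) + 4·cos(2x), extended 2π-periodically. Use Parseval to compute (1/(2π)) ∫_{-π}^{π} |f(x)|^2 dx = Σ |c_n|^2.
Σ |c_n|^2 = 26

Expand |f|^2 and use orthogonality of {sin(nx), cos(mx)} on [-π, π]:
  ∫_{-π}^{π} sin(nx)^2 dx = π, ∫ cos(mx)^2 dx = π, and cross terms integrate to 0.
So ∫_{-π}^{π} f(x)^2 dx = 6^2 · π + 4^2 · π = (36 + 16)π.
Divide by 2π: (36 + 16)/2 = 26.
By Parseval, this equals Σ |c_n|^2.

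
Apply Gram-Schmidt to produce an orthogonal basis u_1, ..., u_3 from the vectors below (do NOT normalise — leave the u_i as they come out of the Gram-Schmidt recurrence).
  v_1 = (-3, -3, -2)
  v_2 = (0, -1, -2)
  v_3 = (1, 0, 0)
Orthogonal basis:
  u_1 = (-3, -3, -2)
  u_2 = (21/22, -1/22, -15/11)
  u_3 = (16/61, -24/61, 12/61)

Apply the Gram-Schmidt recurrence
  u_1 = v_1
  u_i = v_i − Σ_{j<i} ((v_i · u_j) / (u_j · u_j)) · u_j.

Step by step this gives:
  u_1 = (-3, -3, -2)
  u_2 = (21/22, -1/22, -15/11)
  u_3 = (16/61, -24/61, 12/61)

Orthogonality check:
  u_2 · u_1 = 0 (should be 0)
  u_3 · u_1 = 0 (should be 0)
  u_3 · u_2 = 0 (should be 0)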